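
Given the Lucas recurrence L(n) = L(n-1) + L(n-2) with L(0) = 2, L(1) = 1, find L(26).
Computing the sequence terms:
2, 1, 3, 4, 7, 11, 18, 29, 47, 76, 123, 199, 322, 521, 843, 1364, 2207, 3571, 5778, 9349, 15127, 24476, 39603, 64079, 103682, 167761, 271443

271443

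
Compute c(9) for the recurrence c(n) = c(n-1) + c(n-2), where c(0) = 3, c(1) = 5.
Computing the sequence terms:
3, 5, 8, 13, 21, 34, 55, 89, 144, 233

233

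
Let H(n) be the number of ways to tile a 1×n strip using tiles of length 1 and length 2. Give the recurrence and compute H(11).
Condition on the last tile: it has length 1 (leaving a 1×(n-1) strip) or length 2 (leaving a 1×(n-2) strip), so H(n) = H(n-1) + H(n-2) (order-2 linear recurrence).
For 0 ≤ i < 2 only unit tiles fit, so H(i) = 1.
Iterating the recurrence: H(2) = 2, H(3) = 3, H(4) = 5, H(5) = 8, H(6) = 13, H(7) = 21, H(8) = 34, H(9) = 55, H(10) = 89, H(11) = 144.

H(n) = H(n-1) + H(n-2), with H(i) = 1 for 0 ≤ i < 2; H(11) = 144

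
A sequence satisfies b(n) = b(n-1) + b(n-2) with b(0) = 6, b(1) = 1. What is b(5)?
Computing the sequence terms:
6, 1, 7, 8, 15, 23

23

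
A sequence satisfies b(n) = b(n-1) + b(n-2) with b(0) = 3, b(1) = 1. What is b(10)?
Computing the sequence terms:
3, 1, 4, 5, 9, 14, 23, 37, 60, 97, 157

157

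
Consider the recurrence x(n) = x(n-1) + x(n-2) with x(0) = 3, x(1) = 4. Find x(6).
Computing the sequence terms:
3, 4, 7, 11, 18, 29, 47

47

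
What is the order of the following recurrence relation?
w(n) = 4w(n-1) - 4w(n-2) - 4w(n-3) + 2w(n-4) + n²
The order is the largest lag k for which w(n-k) appears. Here the deepest term is w(n-4) (the n² term is non-homogeneous and does not affect the order), so the order is 4.

Order 4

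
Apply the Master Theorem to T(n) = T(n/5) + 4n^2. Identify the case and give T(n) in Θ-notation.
Master Theorem template: T(n) = a·T(n/b) + f(n).
Here: a=1, b=5, f(n)=4n^2
Compute log_b(a) = log_5(1) = 0.
f(n) = 4n^2 = Ω(n^(0+ε)) with ε = 2, and the regularity condition holds (a·f(n/b) = (a/b^2)·f(n) with a/b^2 = 5^-2 < 1). Case 3: T(n) = Θ(f(n)) = Θ(n^2).

Case 3: T(n) = Θ(n^2)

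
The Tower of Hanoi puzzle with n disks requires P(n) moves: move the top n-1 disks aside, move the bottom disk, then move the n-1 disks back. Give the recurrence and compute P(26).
Moving n disks = move the top n-1 disks aside (P(n-1) moves) + move the largest disk (1 move) + move the n-1 disks back on top (P(n-1) moves), so P(n) = 2P(n-1) + 1, with P(1) = 1 (a single disk takes one move).
First terms: 1, 3, 7, 15, 31, 63, … — each is one less than a power of 2. Indeed P(n) + 1 = 2(P(n-1) + 1) with P(1) + 1 = 2, so P(n) + 1 = 2ⁿ and P(n) = 2ⁿ - 1.
Hence P(26) = 2^26 - 1 = 67108864 - 1 = 67108863.

P(n) = 2P(n-1) + 1, P(1) = 1; P(26) = 67108863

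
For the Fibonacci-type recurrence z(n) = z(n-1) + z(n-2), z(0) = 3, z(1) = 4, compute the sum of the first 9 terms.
Computing the sequence terms: 3, 4, 7, 11, 18, 29, 47, 76, 123
Adding these values together:

318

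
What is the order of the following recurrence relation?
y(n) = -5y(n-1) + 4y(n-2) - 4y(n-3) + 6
The order is the largest lag k for which y(n-k) appears. Here the deepest term is y(n-3) (the 6 term is non-homogeneous and does not affect the order), so the order is 3.

Order 3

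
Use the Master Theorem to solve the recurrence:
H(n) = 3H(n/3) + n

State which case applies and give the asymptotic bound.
Master Theorem template: H(n) = a·H(n/b) + f(n).
Here: a=3, b=3, f(n)=n
Compute log_b(a) = log_3(3) = 1.
f(n) = n = Θ(n). Case 2: H(n) = Θ(n log n).

Case 2: H(n) = Θ(n log n)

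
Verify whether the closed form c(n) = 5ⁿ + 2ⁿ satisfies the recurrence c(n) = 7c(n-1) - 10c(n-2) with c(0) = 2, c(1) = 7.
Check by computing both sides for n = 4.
From the recurrence with c(0) = 2, c(1) = 7:
  c(0) = 2, c(1) = 7, c(2) = 29, c(3) = 133, c(4) = 641
  so the recurrence gives c(4) = 641.
From the proposed closed form c(n) = 5ⁿ + 2ⁿ:
  c(4) = 641.
Both sides give 641 at n = 4, and the initial condition(s) match, so the closed form is consistent.

Yes, the closed form is correct.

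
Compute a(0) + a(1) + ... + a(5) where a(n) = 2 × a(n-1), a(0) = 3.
Computing the sequence terms: 3, 6, 12, 24, 48, 96
Adding these values together:

189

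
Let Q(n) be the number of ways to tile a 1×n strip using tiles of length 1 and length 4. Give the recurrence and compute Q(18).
Condition on the last tile: it has length 1 (leaving a 1×(n-1) strip) or length 4 (leaving a 1×(n-4) strip), so Q(n) = Q(n-1) + Q(n-4) (order-4 linear recurrence).
For 0 ≤ i < 4 only unit tiles fit, so Q(i) = 1.
Iterating the recurrence: Q(4) = 2, Q(5) = 3, Q(6) = 4, Q(7) = 5, Q(8) = 7, Q(9) = 10, Q(10) = 14, Q(11) = 19, Q(12) = 26, Q(13) = 36, Q(14) = 50, Q(15) = 69, Q(16) = 95, Q(17) = 131, Q(18) = 181.

Q(n) = Q(n-1) + Q(n-4), with Q(i) = 1 for 0 ≤ i < 4; Q(18) = 181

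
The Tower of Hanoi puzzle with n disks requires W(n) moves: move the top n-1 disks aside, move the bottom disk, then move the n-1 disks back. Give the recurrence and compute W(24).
Moving n disks = move the top n-1 disks aside (W(n-1) moves) + move the largest disk (1 move) + move the n-1 disks back on top (W(n-1) moves), so W(n) = 2W(n-1) + 1, with W(1) = 1 (a single disk takes one move).
First terms: 1, 3, 7, 15, 31, 63, … — each is one less than a power of 2. Indeed W(n) + 1 = 2(W(n-1) + 1) with W(1) + 1 = 2, so W(n) + 1 = 2ⁿ and W(n) = 2ⁿ - 1.
Hence W(24) = 2^24 - 1 = 16777216 - 1 = 16777215.

W(n) = 2W(n-1) + 1, W(1) = 1; W(24) = 16777215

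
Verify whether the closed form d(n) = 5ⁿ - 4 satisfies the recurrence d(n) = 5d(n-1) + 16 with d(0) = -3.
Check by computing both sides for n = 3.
From the recurrence with d(0) = -3:
  d(0) = -3, d(1) = 1, d(2) = 21, d(3) = 121
  so the recurrence gives d(3) = 121.
From the proposed closed form d(n) = 5ⁿ - 4:
  d(3) = 121.
Both sides give 121 at n = 3, and the initial condition(s) match, so the closed form is consistent.

Yes, the closed form is correct.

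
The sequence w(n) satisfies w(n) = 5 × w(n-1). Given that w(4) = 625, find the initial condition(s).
In general w(n) = 5ⁿ · w(0). At n = 4: w(0) = w(4) / 5^4 = 625 / 625 = 1.

w(0) = 1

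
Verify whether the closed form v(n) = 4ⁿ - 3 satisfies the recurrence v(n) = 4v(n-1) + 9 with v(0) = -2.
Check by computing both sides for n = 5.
From the recurrence with v(0) = -2:
  v(0) = -2, v(1) = 1, v(2) = 13, v(3) = 61, v(4) = 253, v(5) = 1021
  so the recurrence gives v(5) = 1021.
From the proposed closed form v(n) = 4ⁿ - 3:
  v(5) = 1021.
Both sides give 1021 at n = 5, and the initial condition(s) match, so the closed form is consistent.

Yes, the closed form is correct.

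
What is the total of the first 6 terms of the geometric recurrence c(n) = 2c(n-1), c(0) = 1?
Computing the sequence terms: 1, 2, 4, 8, 16, 32
Adding these values together:

63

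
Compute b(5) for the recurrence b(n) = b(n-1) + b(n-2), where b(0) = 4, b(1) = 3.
Computing the sequence terms:
4, 3, 7, 10, 17, 27

27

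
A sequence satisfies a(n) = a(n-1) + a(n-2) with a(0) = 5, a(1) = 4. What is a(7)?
Computing the sequence terms:
5, 4, 9, 13, 22, 35, 57, 92

92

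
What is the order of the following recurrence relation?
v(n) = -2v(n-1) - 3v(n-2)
The order is the largest lag k for which v(n-k) appears. Here the deepest term is v(n-2), so the order is 2.

Order 2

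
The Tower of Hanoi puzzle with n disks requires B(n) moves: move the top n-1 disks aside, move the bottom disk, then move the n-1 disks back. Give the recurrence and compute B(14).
Moving n disks = move the top n-1 disks aside (B(n-1) moves) + move the largest disk (1 move) + move the n-1 disks back on top (B(n-1) moves), so B(n) = 2B(n-1) + 1, with B(1) = 1 (a single disk takes one move).
First terms: 1, 3, 7, 15, 31, 63, … — each is one less than a power of 2. Indeed B(n) + 1 = 2(B(n-1) + 1) with B(1) + 1 = 2, so B(n) + 1 = 2ⁿ and B(n) = 2ⁿ - 1.
Hence B(14) = 2^14 - 1 = 16384 - 1 = 16383.

B(n) = 2B(n-1) + 1, B(1) = 1; B(14) = 16383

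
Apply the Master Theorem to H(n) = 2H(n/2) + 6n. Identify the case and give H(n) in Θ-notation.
Master Theorem template: H(n) = a·H(n/b) + f(n).
Here: a=2, b=2, f(n)=6n
Compute log_b(a) = log_2(2) = 1.
f(n) = 6n = Θ(n). Case 2: H(n) = Θ(n log n).

Case 2: H(n) = Θ(n log n)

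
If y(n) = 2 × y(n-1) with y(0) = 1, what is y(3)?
Computing step by step:
y(0) = 1
y(1) = 2 × 1 = 2
y(2) = 2 × 2 = 4
y(3) = 2 × 4 = 8

8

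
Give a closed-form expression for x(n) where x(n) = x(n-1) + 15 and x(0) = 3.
Recurrence: x(n) = x(n-1) + 15, initial: x(0) = 3.
Each step adds 15, so x(n) = x(0) + 15n = 15n + 3.

x(n) = 15n + 3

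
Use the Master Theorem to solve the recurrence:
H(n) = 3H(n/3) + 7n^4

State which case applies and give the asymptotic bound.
Master Theorem template: H(n) = a·H(n/b) + f(n).
Here: a=3, b=3, f(n)=7n^4
Compute log_b(a) = log_3(3) = 1.
f(n) = 7n^4 = Ω(n^(1+ε)) with ε = 3, and the regularity condition holds (a·f(n/b) = (a/b^4)·f(n) with a/b^4 = 3^-3 < 1). Case 3: H(n) = Θ(f(n)) = Θ(n^4).

Case 3: H(n) = Θ(n^4)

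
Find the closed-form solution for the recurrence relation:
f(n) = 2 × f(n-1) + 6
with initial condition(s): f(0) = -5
Recurrence: f(n) = 2 × f(n-1) + 6, initial: f(0) = -5.
Try f(n) = A·2ⁿ + C. Substituting: A·2ⁿ + C = 2(A·2ⁿ⁻¹ + C) + 6 = A·2ⁿ + 2C + 6, so C = 2C + 6, giving C = -6. Then f(0) = A - 6 = -5 gives A = 1.

f(n) = 2ⁿ - 6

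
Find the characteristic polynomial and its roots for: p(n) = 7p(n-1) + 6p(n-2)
Substitute p(n) = rⁿ and divide through by rⁿ⁻²: r² - 7r - 6 = 0
Discriminant: 7² + 4·6 = 73, not a perfect square, so by the quadratic formula r = (7 ± √73)/2.
General solution: p(n) = A·r₁ⁿ + B·r₂ⁿ where r₁,r₂ = (7 ± √73)/2

Characteristic: r² - 7r - 6 = 0, Roots: r = (7 ± √73)/2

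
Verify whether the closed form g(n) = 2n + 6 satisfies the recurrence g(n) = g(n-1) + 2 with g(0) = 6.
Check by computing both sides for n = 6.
From the recurrence with g(0) = 6:
  g(0) = 6, g(1) = 8, g(2) = 10, g(3) = 12, g(4) = 14, g(5) = 16, g(6) = 18
  so the recurrence gives g(6) = 18.
From the proposed closed form g(n) = 2n + 6:
  g(6) = 18.
Both sides give 18 at n = 6, and the initial condition(s) match, so the closed form is consistent.

Yes, the closed form is correct.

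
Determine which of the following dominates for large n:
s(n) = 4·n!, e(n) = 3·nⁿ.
Comparing growth rates:
Growth-rate hierarchy: log n ≺ any polynomial ≺ any exponential cⁿ (c>1) ≺ n! ≺ nⁿ.
super-exponential nⁿ dominates factorial asymptotically.

e(n) grows faster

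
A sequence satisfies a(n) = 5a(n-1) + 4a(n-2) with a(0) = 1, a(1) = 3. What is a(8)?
Computing the sequence terms:
1, 3, 19, 107, 611, 3483, 19859, 113227, 645571

645571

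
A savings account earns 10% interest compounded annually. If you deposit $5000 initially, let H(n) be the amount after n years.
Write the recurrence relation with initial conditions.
Each year the balance grows by 10%, i.e. is multiplied by 1 + 10/100 = 1.1, so H(n) = 1.1 × H(n-1). The initial deposit gives H(0) = 5000.
Unrolling gives the closed form H(n) = 5000 × (1.1)ⁿ.

H(n) = 1.1 × H(n-1), H(0) = 5000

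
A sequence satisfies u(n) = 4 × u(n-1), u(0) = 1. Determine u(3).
Computing step by step:
u(0) = 1
u(1) = 4 × 1 = 4
u(2) = 4 × 4 = 16
u(3) = 4 × 16 = 64

64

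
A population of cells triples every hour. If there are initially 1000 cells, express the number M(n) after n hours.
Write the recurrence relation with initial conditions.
Each hour multiplies the count by 3, so the count after n hours depends only on the count after n-1 hours: M(n) = 3 × M(n-1). The starting count gives M(0) = 1000.
Unrolling n times gives the closed form M(n) = 1000 × 3ⁿ.

M(n) = 3 × M(n-1), M(0) = 1000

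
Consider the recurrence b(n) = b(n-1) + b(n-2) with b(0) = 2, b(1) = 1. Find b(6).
Computing the sequence terms:
2, 1, 3, 4, 7, 11, 18

18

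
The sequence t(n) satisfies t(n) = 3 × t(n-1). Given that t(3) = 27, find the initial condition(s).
In general t(n) = 3ⁿ · t(0). At n = 3: t(0) = t(3) / 3^3 = 27 / 27 = 1.

t(0) = 1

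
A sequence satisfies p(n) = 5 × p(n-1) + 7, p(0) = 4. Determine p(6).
Computing step by step:
p(0) = 4
p(1) = 5 × 4 + 7 = 27
p(2) = 5 × 27 + 7 = 142
p(3) = 5 × 142 + 7 = 717
p(4) = 5 × 717 + 7 = 3592
p(5) = 5 × 3592 + 7 = 17967
p(6) = 5 × 17967 + 7 = 89842

89842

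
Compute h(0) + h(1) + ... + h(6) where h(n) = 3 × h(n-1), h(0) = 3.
Computing the sequence terms: 3, 9, 27, 81, 243, 729, 2187
Adding these values together:

3279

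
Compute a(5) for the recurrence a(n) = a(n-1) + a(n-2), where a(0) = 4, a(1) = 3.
Computing the sequence terms:
4, 3, 7, 10, 17, 27

27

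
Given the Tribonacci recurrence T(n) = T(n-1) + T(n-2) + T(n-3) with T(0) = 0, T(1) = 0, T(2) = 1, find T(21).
Computing the sequence terms:
0, 0, 1, 1, 2, 4, 7, 13, 24, 44, 81, 149, 274, 504, 927, 1705, 3136, 5768, 10609, 19513, 35890, 66012

66012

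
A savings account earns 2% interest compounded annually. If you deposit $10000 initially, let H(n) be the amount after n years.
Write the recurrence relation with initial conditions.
Each year the balance grows by 2%, i.e. is multiplied by 1 + 2/100 = 1.02, so H(n) = 1.02 × H(n-1). The initial deposit gives H(0) = 10000.
Unrolling gives the closed form H(n) = 10000 × (1.02)ⁿ.

H(n) = 1.02 × H(n-1), H(0) = 10000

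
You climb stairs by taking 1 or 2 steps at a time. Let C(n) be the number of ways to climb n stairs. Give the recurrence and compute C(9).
Condition on the size of the last step (1 to 2): before it there were n-1, …, n-2 stairs climbed, and these cases are disjoint, so C(n) = C(n-1) + C(n-2) (Fibonacci-type sequence).
Initial conditions by direct count (compositions of i into parts ≤ 2): C(1) = 1; C(2) = 2.
Iterating the recurrence: C(3) = 3, C(4) = 5, C(5) = 8, C(6) = 13, C(7) = 21, C(8) = 34, C(9) = 55.

C(n) = C(n-1) + C(n-2), C(1) = 1, C(2) = 2; C(9) = 55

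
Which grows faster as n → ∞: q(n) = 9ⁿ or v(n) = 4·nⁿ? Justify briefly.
Comparing growth rates:
Growth-rate hierarchy: log n ≺ any polynomial ≺ any exponential cⁿ (c>1) ≺ n! ≺ nⁿ.
super-exponential nⁿ dominates exponential base 9 asymptotically.

v(n) grows faster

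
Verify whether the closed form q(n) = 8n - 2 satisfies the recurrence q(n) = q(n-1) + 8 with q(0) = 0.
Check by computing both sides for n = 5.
From the recurrence with q(0) = 0:
  q(0) = 0, q(1) = 8, q(2) = 16, q(3) = 24, q(4) = 32, q(5) = 40
  so the recurrence gives q(5) = 40.
From the proposed closed form q(n) = 8n - 2:
  q(5) = 38.
The recurrence gives 40 but the closed form gives 38, so the closed form does not satisfy the recurrence.

No, the closed form is incorrect.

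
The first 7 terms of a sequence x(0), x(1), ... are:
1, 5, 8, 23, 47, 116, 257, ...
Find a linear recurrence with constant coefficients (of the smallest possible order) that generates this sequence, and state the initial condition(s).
Look for the lowest-order linear relation among consecutive terms.
Observation: x(n) - 1·x(n-1) - (3)·x(n-2) = 0 holds for the shown terms, and no order-1 relation x(n) = α·x(n-1) + β fits.
Check at n=3: 1·8 + (3)·5 = 23. ✓

x(n) = x(n-1) + 3x(n-2), x(0) = 1, x(1) = 5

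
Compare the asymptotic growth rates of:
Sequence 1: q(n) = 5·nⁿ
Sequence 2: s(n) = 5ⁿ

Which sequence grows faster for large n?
Comparing growth rates:
Growth-rate hierarchy: log n ≺ any polynomial ≺ any exponential cⁿ (c>1) ≺ n! ≺ nⁿ.
super-exponential nⁿ dominates exponential base 5 asymptotically.

q(n) grows faster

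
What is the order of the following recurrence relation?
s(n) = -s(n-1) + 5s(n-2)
The order is the largest lag k for which s(n-k) appears. Here the deepest term is s(n-2), so the order is 2.

Order 2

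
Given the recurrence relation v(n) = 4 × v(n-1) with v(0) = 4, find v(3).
Computing step by step:
v(0) = 4
v(1) = 4 × 4 = 16
v(2) = 4 × 16 = 64
v(3) = 4 × 64 = 256

256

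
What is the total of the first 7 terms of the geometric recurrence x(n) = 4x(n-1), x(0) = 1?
Computing the sequence terms: 1, 4, 16, 64, 256, 1024, 4096
Adding these values together:

5461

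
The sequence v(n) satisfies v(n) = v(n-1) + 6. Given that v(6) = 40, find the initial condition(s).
v(6) = v(0) + 6·6, so v(0) = 40 - 36 = 4.

v(0) = 4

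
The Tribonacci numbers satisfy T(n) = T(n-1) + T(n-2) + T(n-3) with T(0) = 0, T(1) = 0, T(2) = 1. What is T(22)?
Computing the sequence terms:
0, 0, 1, 1, 2, 4, 7, 13, 24, 44, 81, 149, 274, 504, 927, 1705, 3136, 5768, 10609, 19513, 35890, 66012, 121415

121415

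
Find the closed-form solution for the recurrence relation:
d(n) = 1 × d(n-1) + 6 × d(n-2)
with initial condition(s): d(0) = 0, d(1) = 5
Recurrence: d(n) = 1 × d(n-1) + 6 × d(n-2), initial: d(0) = 0, d(1) = 5.
Characteristic equation: r² - 1r - 6 = 0, which factors as (r - 3)(r + 2) = 0, so r = 3, -2. General solution d(n) = A·3ⁿ + B·(-2)ⁿ. From d(0) = 0: A + B = 0. From d(1) = 5: 3A - 2B = 5. Solving gives A = 1, B = -1.

d(n) = 3ⁿ - (-2)ⁿ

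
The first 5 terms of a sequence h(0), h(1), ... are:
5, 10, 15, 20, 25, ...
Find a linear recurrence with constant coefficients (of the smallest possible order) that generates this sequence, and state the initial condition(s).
Look for the lowest-order linear relation among consecutive terms.
Observation: consecutive differences are constant (= 5).
Check at n=2: 1·10 + 5 = 15. ✓

h(n) = h(n-1) + 5, h(0) = 5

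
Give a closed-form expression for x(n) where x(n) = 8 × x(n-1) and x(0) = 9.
Recurrence: x(n) = 8 × x(n-1), initial: x(0) = 9.
Each term is 8 times the previous, so this is geometric with ratio 8. After n steps: x(n) = x(0)·8ⁿ = 9·8ⁿ.

x(n) = 9·8ⁿ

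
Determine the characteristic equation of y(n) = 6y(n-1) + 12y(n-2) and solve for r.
Substitute y(n) = rⁿ and divide through by rⁿ⁻²: r² - 6r - 12 = 0
Discriminant: 6² + 4·12 = 84, not a perfect square, so by the quadratic formula r = (6 ± √84)/2.
General solution: y(n) = A·r₁ⁿ + B·r₂ⁿ where r₁,r₂ = (6 ± √84)/2

Characteristic: r² - 6r - 12 = 0, Roots: r = (6 ± √84)/2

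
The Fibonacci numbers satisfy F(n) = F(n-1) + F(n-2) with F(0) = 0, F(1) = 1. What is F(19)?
Computing the sequence terms:
0, 1, 1, 2, 3, 5, 8, 13, 21, 34, 55, 89, 144, 233, 377, 610, 987, 1597, 2584, 4181

4181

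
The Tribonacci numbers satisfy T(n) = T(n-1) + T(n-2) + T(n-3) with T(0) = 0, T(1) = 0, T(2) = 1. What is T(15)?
Computing the sequence terms:
0, 0, 1, 1, 2, 4, 7, 13, 24, 44, 81, 149, 274, 504, 927, 1705

1705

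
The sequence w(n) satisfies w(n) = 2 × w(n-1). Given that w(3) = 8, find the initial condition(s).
In general w(n) = 2ⁿ · w(0). At n = 3: w(0) = w(3) / 2^3 = 8 / 8 = 1.

w(0) = 1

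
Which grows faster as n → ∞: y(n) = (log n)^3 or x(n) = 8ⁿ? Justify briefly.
Comparing growth rates:
Growth-rate hierarchy: log n ≺ any polynomial ≺ any exponential cⁿ (c>1) ≺ n! ≺ nⁿ.
exponential base 8 dominates polylogarithmic (log n)^3 asymptotically.

x(n) grows faster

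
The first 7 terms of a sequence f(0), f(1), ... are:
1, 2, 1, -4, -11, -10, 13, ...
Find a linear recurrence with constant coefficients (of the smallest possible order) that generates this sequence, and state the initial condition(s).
Look for the lowest-order linear relation among consecutive terms.
Observation: f(n) - 2·f(n-1) - (-3)·f(n-2) = 0 holds for the shown terms, and no order-1 relation f(n) = α·f(n-1) + β fits.
Check at n=3: 2·1 + (-3)·2 = -4. ✓

f(n) = 2f(n-1) - 3f(n-2), f(0) = 1, f(1) = 2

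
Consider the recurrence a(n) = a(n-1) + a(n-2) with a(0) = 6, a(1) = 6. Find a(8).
Computing the sequence terms:
6, 6, 12, 18, 30, 48, 78, 126, 204

204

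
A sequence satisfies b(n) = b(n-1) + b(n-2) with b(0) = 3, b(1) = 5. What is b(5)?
Computing the sequence terms:
3, 5, 8, 13, 21, 34

34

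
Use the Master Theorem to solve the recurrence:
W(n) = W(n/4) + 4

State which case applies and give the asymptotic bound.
Master Theorem template: W(n) = a·W(n/b) + f(n).
Here: a=1, b=4, f(n)=4
Compute log_b(a) = log_4(1) = 0.
f(n) = 4 = Θ(1). Case 2: W(n) = Θ(log n).

Case 2: W(n) = Θ(log n)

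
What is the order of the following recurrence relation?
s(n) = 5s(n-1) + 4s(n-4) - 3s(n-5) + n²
The order is the largest lag k for which s(n-k) appears. Here the deepest term is s(n-5) (the n² term is non-homogeneous and does not affect the order), so the order is 5.

Order 5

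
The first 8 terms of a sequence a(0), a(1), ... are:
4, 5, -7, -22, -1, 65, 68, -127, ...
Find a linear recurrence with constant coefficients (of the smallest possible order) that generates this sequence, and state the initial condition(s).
Look for the lowest-order linear relation among consecutive terms.
Observation: a(n) - 1·a(n-1) - (-3)·a(n-2) = 0 holds for the shown terms, and no order-1 relation a(n) = α·a(n-1) + β fits.
Check at n=3: 1·-7 + (-3)·5 = -22. ✓

a(n) = a(n-1) - 3a(n-2), a(0) = 4, a(1) = 5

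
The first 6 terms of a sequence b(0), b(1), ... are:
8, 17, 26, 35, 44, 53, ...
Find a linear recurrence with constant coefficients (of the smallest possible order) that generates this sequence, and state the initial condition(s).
Look for the lowest-order linear relation among consecutive terms.
Observation: consecutive differences are constant (= 9).
Check at n=2: 1·17 + 9 = 26. ✓

b(n) = b(n-1) + 9, b(0) = 8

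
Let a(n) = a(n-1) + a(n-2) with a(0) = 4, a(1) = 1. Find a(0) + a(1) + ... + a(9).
Computing the sequence terms: 4, 1, 5, 6, 11, 17, 28, 45, 73, 118
Adding these values together:

308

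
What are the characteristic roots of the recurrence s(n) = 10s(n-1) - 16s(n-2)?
Substitute s(n) = rⁿ and divide through by rⁿ⁻²: r² - 10r + 16 = 0
Factor: (r - 8)(r - 2) = 0, so r = 8, 2.
General solution: s(n) = A·8ⁿ + B·2ⁿ

Characteristic: r² - 10r + 16 = 0, Roots: r = 8, 2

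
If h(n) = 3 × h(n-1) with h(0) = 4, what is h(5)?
Computing step by step:
h(0) = 4
h(1) = 3 × 4 = 12
h(2) = 3 × 12 = 36
h(3) = 3 × 36 = 108
h(4) = 3 × 108 = 324
h(5) = 3 × 324 = 972

972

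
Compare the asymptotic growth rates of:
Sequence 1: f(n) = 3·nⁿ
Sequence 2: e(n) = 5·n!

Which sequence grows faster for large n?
Comparing growth rates:
Growth-rate hierarchy: log n ≺ any polynomial ≺ any exponential cⁿ (c>1) ≺ n! ≺ nⁿ.
super-exponential nⁿ dominates factorial asymptotically.

f(n) grows faster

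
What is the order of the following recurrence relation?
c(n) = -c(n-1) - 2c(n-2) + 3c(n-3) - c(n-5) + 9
The order is the largest lag k for which c(n-k) appears. Here the deepest term is c(n-5) (the 9 term is non-homogeneous and does not affect the order), so the order is 5.

Order 5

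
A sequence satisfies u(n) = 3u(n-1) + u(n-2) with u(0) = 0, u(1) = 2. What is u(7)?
Computing the sequence terms:
0, 2, 6, 20, 66, 218, 720, 2378

2378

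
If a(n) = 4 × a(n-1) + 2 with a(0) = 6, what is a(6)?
Computing step by step:
a(0) = 6
a(1) = 4 × 6 + 2 = 26
a(2) = 4 × 26 + 2 = 106
a(3) = 4 × 106 + 2 = 426
a(4) = 4 × 426 + 2 = 1706
a(5) = 4 × 1706 + 2 = 6826
a(6) = 4 × 6826 + 2 = 27306

27306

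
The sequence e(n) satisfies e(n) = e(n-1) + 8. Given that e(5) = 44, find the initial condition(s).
e(5) = e(0) + 5·8, so e(0) = 44 - 40 = 4.

e(0) = 4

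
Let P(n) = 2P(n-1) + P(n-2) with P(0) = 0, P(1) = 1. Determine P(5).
Computing the sequence terms:
0, 1, 2, 5, 12, 29

29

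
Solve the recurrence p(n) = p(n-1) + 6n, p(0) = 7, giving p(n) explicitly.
Recurrence: p(n) = p(n-1) + 6n, initial: p(0) = 7.
Telescoping: p(n) = p(0) + 6·Σᵢ₌₁ⁿ i = 7 + 6·n(n+1)/2.

p(n) = 6·n(n+1)/2 + 7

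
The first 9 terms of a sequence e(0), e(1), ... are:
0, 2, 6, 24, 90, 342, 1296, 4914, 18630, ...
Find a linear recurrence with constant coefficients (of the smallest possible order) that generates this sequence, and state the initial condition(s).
Look for the lowest-order linear relation among consecutive terms.
Observation: e(n) - 3·e(n-1) - (3)·e(n-2) = 0 holds for the shown terms, and no order-1 relation e(n) = α·e(n-1) + β fits.
Check at n=3: 3·6 + (3)·2 = 24. ✓

e(n) = 3e(n-1) + 3e(n-2), e(0) = 0, e(1) = 2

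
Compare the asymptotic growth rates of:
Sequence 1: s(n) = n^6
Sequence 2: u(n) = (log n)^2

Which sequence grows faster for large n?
Comparing growth rates:
Growth-rate hierarchy: log n ≺ any polynomial ≺ any exponential cⁿ (c>1) ≺ n! ≺ nⁿ.
polynomial degree 6 dominates polylogarithmic (log n)^2 asymptotically.

s(n) grows faster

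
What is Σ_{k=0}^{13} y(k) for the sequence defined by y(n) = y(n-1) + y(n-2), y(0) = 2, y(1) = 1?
Computing the sequence terms: 2, 1, 3, 4, 7, 11, 18, 29, 47, 76, 123, 199, 322, 521
Adding these values together:

1363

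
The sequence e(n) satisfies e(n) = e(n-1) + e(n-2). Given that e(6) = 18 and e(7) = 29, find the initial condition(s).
Work backwards using e(k) = e(k+2) - e(k+1):
e(5) = e(7) - e(6) = 29 - 18 = 11
e(4) = e(6) - e(5) = 18 - 11 = 7
e(3) = e(5) - e(4) = 11 - 7 = 4
e(2) = e(4) - e(3) = 7 - 4 = 3
e(1) = e(3) - e(2) = 4 - 3 = 1
e(0) = e(2) - e(1) = 3 - 1 = 2

e(0) = 2, e(1) = 1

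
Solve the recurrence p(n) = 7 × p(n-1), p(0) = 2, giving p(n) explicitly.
Recurrence: p(n) = 7 × p(n-1), initial: p(0) = 2.
Each term is 7 times the previous, so this is geometric with ratio 7. After n steps: p(n) = p(0)·7ⁿ = 2·7ⁿ.

p(n) = 2·7ⁿ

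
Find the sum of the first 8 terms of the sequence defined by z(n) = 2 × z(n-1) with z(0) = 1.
Computing the sequence terms: 1, 2, 4, 8, 16, 32, 64, 128
Adding these values together:

255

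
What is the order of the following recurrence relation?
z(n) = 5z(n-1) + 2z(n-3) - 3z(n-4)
The order is the largest lag k for which z(n-k) appears. Here the deepest term is z(n-4), so the order is 4.

Order 4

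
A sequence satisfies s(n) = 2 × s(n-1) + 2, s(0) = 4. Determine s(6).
Computing step by step:
s(0) = 4
s(1) = 2 × 4 + 2 = 10
s(2) = 2 × 10 + 2 = 22
s(3) = 2 × 22 + 2 = 46
s(4) = 2 × 46 + 2 = 94
s(5) = 2 × 94 + 2 = 190
s(6) = 2 × 190 + 2 = 382

382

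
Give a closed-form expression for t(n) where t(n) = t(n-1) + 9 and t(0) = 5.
Recurrence: t(n) = t(n-1) + 9, initial: t(0) = 5.
Each step adds 9, so t(n) = t(0) + 9n = 9n + 5.

t(n) = 9n + 5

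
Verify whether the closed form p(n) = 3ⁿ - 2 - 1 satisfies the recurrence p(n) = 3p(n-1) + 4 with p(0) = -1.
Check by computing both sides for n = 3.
From the recurrence with p(0) = -1:
  p(0) = -1, p(1) = 1, p(2) = 7, p(3) = 25
  so the recurrence gives p(3) = 25.
From the proposed closed form p(n) = 3ⁿ - 2 - 1:
  p(3) = 24.
The recurrence gives 25 but the closed form gives 24, so the closed form does not satisfy the recurrence.

No, the closed form is incorrect.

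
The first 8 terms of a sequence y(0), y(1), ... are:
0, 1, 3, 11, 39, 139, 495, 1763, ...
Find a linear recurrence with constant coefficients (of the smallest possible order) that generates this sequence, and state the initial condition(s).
Look for the lowest-order linear relation among consecutive terms.
Observation: y(n) - 3·y(n-1) - (2)·y(n-2) = 0 holds for the shown terms, and no order-1 relation y(n) = α·y(n-1) + β fits.
Check at n=3: 3·3 + (2)·1 = 11. ✓

y(n) = 3y(n-1) + 2y(n-2), y(0) = 0, y(1) = 1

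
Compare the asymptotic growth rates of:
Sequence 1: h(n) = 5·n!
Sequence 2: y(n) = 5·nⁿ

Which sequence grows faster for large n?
Comparing growth rates:
Growth-rate hierarchy: log n ≺ any polynomial ≺ any exponential cⁿ (c>1) ≺ n! ≺ nⁿ.
super-exponential nⁿ dominates factorial asymptotically.

y(n) grows faster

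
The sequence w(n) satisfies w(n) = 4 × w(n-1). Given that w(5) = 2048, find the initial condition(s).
In general w(n) = 4ⁿ · w(0). At n = 5: w(0) = w(5) / 4^5 = 2048 / 1024 = 2.

w(0) = 2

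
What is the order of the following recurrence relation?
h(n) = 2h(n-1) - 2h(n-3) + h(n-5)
The order is the largest lag k for which h(n-k) appears. Here the deepest term is h(n-5), so the order is 5.

Order 5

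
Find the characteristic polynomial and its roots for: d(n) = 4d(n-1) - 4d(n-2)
Substitute d(n) = rⁿ and divide through by rⁿ⁻²: r² - 4r + 4 = 0
Factor: (r - 2)² = 0, so r = 2 (double root).
General solution: d(n) = (A + Bn)·2ⁿ

Characteristic: r² - 4r + 4 = 0, Roots: r = 2 (double root)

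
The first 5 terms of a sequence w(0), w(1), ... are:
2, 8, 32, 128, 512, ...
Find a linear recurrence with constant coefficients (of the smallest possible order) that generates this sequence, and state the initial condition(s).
Look for the lowest-order linear relation among consecutive terms.
Observation: each term is 4× the previous.
Check at n=2: 4·8 = 32. ✓

w(n) = 4 × w(n-1), w(0) = 2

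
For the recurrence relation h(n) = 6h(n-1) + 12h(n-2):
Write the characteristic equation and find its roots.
Substitute h(n) = rⁿ and divide through by rⁿ⁻²: r² - 6r - 12 = 0
Discriminant: 6² + 4·12 = 84, not a perfect square, so by the quadratic formula r = (6 ± √84)/2.
General solution: h(n) = A·r₁ⁿ + B·r₂ⁿ where r₁,r₂ = (6 ± √84)/2

Characteristic: r² - 6r - 12 = 0, Roots: r = (6 ± √84)/2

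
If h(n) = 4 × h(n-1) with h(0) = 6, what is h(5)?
Computing step by step:
h(0) = 6
h(1) = 4 × 6 = 24
h(2) = 4 × 24 = 96
h(3) = 4 × 96 = 384
h(4) = 4 × 384 = 1536
h(5) = 4 × 1536 = 6144

6144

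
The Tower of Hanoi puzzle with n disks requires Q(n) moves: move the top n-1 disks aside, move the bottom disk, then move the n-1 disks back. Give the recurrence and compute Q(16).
Moving n disks = move the top n-1 disks aside (Q(n-1) moves) + move the largest disk (1 move) + move the n-1 disks back on top (Q(n-1) moves), so Q(n) = 2Q(n-1) + 1, with Q(1) = 1 (a single disk takes one move).
First terms: 1, 3, 7, 15, 31, 63, … — each is one less than a power of 2. Indeed Q(n) + 1 = 2(Q(n-1) + 1) with Q(1) + 1 = 2, so Q(n) + 1 = 2ⁿ and Q(n) = 2ⁿ - 1.
Hence Q(16) = 2^16 - 1 = 65536 - 1 = 65535.

Q(n) = 2Q(n-1) + 1, Q(1) = 1; Q(16) = 65535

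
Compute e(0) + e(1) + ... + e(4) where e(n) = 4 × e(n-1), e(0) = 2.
Computing the sequence terms: 2, 8, 32, 128, 512
Adding these values together:

682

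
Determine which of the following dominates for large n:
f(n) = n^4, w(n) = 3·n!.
Comparing growth rates:
Growth-rate hierarchy: log n ≺ any polynomial ≺ any exponential cⁿ (c>1) ≺ n! ≺ nⁿ.
factorial dominates polynomial degree 4 asymptotically.

w(n) grows faster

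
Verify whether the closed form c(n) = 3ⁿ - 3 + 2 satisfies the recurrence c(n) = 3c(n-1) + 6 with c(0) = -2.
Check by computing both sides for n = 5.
From the recurrence with c(0) = -2:
  c(0) = -2, c(1) = 0, c(2) = 6, c(3) = 24, c(4) = 78, c(5) = 240
  so the recurrence gives c(5) = 240.
From the proposed closed form c(n) = 3ⁿ - 3 + 2:
  c(5) = 242.
The recurrence gives 240 but the closed form gives 242, so the closed form does not satisfy the recurrence.

No, the closed form is incorrect.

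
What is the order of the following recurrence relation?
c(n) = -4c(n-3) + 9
The order is the largest lag k for which c(n-k) appears. Here the deepest term is c(n-3) (the 9 term is non-homogeneous and does not affect the order), so the order is 3.

Order 3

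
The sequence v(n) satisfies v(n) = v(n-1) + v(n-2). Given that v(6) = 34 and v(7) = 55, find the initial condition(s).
Work backwards using v(k) = v(k+2) - v(k+1):
v(5) = v(7) - v(6) = 55 - 34 = 21
v(4) = v(6) - v(5) = 34 - 21 = 13
v(3) = v(5) - v(4) = 21 - 13 = 8
v(2) = v(4) - v(3) = 13 - 8 = 5
v(1) = v(3) - v(2) = 8 - 5 = 3
v(0) = v(2) - v(1) = 5 - 3 = 2

v(0) = 2, v(1) = 3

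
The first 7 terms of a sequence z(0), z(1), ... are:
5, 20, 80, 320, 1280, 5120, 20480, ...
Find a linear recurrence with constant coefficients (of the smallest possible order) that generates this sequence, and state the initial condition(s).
Look for the lowest-order linear relation among consecutive terms.
Observation: each term is 4× the previous.
Check at n=2: 4·20 = 80. ✓

z(n) = 4 × z(n-1), z(0) = 5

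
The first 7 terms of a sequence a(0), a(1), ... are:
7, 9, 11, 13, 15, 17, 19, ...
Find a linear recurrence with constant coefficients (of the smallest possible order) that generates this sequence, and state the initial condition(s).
Look for the lowest-order linear relation among consecutive terms.
Observation: consecutive differences are constant (= 2).
Check at n=2: 1·9 + 2 = 11. ✓

a(n) = a(n-1) + 2, a(0) = 7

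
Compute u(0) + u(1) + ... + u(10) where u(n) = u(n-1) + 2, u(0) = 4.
Computing the sequence terms: 4, 6, 8, 10, 12, 14, 16, 18, 20, 22, 24
Adding these values together:

154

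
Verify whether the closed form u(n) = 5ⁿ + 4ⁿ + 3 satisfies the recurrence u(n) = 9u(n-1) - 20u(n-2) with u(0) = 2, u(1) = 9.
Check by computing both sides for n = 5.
From the recurrence with u(0) = 2, u(1) = 9:
  u(0) = 2, u(1) = 9, u(2) = 41, u(3) = 189, u(4) = 881, u(5) = 4149
  so the recurrence gives u(5) = 4149.
From the proposed closed form u(n) = 5ⁿ + 4ⁿ + 3:
  u(5) = 4152.
The recurrence gives 4149 but the closed form gives 4152, so the closed form does not satisfy the recurrence.

No, the closed form is incorrect.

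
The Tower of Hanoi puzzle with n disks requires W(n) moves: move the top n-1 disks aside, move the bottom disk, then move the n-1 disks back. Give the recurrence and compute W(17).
Moving n disks = move the top n-1 disks aside (W(n-1) moves) + move the largest disk (1 move) + move the n-1 disks back on top (W(n-1) moves), so W(n) = 2W(n-1) + 1, with W(1) = 1 (a single disk takes one move).
First terms: 1, 3, 7, 15, 31, 63, … — each is one less than a power of 2. Indeed W(n) + 1 = 2(W(n-1) + 1) with W(1) + 1 = 2, so W(n) + 1 = 2ⁿ and W(n) = 2ⁿ - 1.
Hence W(17) = 2^17 - 1 = 131072 - 1 = 131071.

W(n) = 2W(n-1) + 1, W(1) = 1; W(17) = 131071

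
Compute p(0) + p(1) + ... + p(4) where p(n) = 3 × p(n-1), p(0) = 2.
Computing the sequence terms: 2, 6, 18, 54, 162
Adding these values together:

242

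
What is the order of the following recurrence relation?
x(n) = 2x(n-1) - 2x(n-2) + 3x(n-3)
The order is the largest lag k for which x(n-k) appears. Here the deepest term is x(n-3), so the order is 3.

Order 3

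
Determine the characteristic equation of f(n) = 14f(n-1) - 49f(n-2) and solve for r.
Substitute f(n) = rⁿ and divide through by rⁿ⁻²: r² - 14r + 49 = 0
Factor: (r - 7)² = 0, so r = 7 (double root).
General solution: f(n) = (A + Bn)·7ⁿ

Characteristic: r² - 14r + 49 = 0, Roots: r = 7 (double root)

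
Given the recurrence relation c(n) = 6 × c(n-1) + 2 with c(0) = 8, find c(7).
Computing step by step:
c(0) = 8
c(1) = 6 × 8 + 2 = 50
c(2) = 6 × 50 + 2 = 302
c(3) = 6 × 302 + 2 = 1814
c(4) = 6 × 1814 + 2 = 10886
c(5) = 6 × 10886 + 2 = 65318
c(6) = 6 × 65318 + 2 = 391910
c(7) = 6 × 391910 + 2 = 2351462

2351462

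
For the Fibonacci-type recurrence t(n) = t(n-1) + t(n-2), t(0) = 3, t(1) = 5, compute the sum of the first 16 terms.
Computing the sequence terms: 3, 5, 8, 13, 21, 34, 55, 89, 144, 233, 377, 610, 987, 1597, 2584, 4181
Adding these values together:

10941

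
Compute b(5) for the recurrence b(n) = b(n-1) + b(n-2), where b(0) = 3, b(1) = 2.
Computing the sequence terms:
3, 2, 5, 7, 12, 19

19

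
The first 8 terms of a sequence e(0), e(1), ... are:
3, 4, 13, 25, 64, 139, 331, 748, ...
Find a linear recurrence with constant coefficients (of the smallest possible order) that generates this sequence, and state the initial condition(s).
Look for the lowest-order linear relation among consecutive terms.
Observation: e(n) - 1·e(n-1) - (3)·e(n-2) = 0 holds for the shown terms, and no order-1 relation e(n) = α·e(n-1) + β fits.
Check at n=3: 1·13 + (3)·4 = 25. ✓

e(n) = e(n-1) + 3e(n-2), e(0) = 3, e(1) = 4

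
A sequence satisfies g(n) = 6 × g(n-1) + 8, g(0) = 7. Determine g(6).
Computing step by step:
g(0) = 7
g(1) = 6 × 7 + 8 = 50
g(2) = 6 × 50 + 8 = 308
g(3) = 6 × 308 + 8 = 1856
g(4) = 6 × 1856 + 8 = 11144
g(5) = 6 × 11144 + 8 = 66872
g(6) = 6 × 66872 + 8 = 401240

401240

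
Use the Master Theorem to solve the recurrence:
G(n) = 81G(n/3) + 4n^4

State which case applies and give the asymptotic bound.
Master Theorem template: G(n) = a·G(n/b) + f(n).
Here: a=81, b=3, f(n)=4n^4
Compute log_b(a) = log_3(81) = 4.
f(n) = 4n^4 = Θ(n^4). Case 2: G(n) = Θ(n^4 log n).

Case 2: G(n) = Θ(n^4 log n)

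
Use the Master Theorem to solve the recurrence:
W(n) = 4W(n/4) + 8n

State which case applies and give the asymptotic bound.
Master Theorem template: W(n) = a·W(n/b) + f(n).
Here: a=4, b=4, f(n)=8n
Compute log_b(a) = log_4(4) = 1.
f(n) = 8n = Θ(n). Case 2: W(n) = Θ(n log n).

Case 2: W(n) = Θ(n log n)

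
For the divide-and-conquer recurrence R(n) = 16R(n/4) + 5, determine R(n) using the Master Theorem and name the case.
Master Theorem template: R(n) = a·R(n/b) + f(n).
Here: a=16, b=4, f(n)=5
Compute log_b(a) = log_4(16) = 2.
f(n) = 5 = O(n^(2-ε)) with ε = 2. Case 1: R(n) = Θ(n^log_b(a)) = Θ(n^2).

Case 1: R(n) = Θ(n^2)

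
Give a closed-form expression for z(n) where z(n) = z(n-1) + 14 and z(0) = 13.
Recurrence: z(n) = z(n-1) + 14, initial: z(0) = 13.
Each step adds 14, so z(n) = z(0) + 14n = 14n + 13.

z(n) = 14n + 13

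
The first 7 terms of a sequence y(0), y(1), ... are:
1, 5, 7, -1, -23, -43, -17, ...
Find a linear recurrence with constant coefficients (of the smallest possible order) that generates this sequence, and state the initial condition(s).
Look for the lowest-order linear relation among consecutive terms.
Observation: y(n) - 2·y(n-1) - (-3)·y(n-2) = 0 holds for the shown terms, and no order-1 relation y(n) = α·y(n-1) + β fits.
Check at n=3: 2·7 + (-3)·5 = -1. ✓

y(n) = 2y(n-1) - 3y(n-2), y(0) = 1, y(1) = 5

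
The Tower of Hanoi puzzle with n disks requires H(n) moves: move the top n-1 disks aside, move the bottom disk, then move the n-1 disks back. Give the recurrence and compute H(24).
Moving n disks = move the top n-1 disks aside (H(n-1) moves) + move the largest disk (1 move) + move the n-1 disks back on top (H(n-1) moves), so H(n) = 2H(n-1) + 1, with H(1) = 1 (a single disk takes one move).
First terms: 1, 3, 7, 15, 31, 63, … — each is one less than a power of 2. Indeed H(n) + 1 = 2(H(n-1) + 1) with H(1) + 1 = 2, so H(n) + 1 = 2ⁿ and H(n) = 2ⁿ - 1.
Hence H(24) = 2^24 - 1 = 16777216 - 1 = 16777215.

H(n) = 2H(n-1) + 1, H(1) = 1; H(24) = 16777215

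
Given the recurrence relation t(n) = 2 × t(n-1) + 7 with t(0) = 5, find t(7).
Computing step by step:
t(0) = 5
t(1) = 2 × 5 + 7 = 17
t(2) = 2 × 17 + 7 = 41
t(3) = 2 × 41 + 7 = 89
t(4) = 2 × 89 + 7 = 185
t(5) = 2 × 185 + 7 = 377
t(6) = 2 × 377 + 7 = 761
t(7) = 2 × 761 + 7 = 1529

1529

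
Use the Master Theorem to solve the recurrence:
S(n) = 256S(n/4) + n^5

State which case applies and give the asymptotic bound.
Master Theorem template: S(n) = a·S(n/b) + f(n).
Here: a=256, b=4, f(n)=n^5
Compute log_b(a) = log_4(256) = 4.
f(n) = n^5 = Ω(n^(4+ε)) with ε = 1, and the regularity condition holds (a·f(n/b) = (a/b^5)·f(n) with a/b^5 = 4^-1 < 1). Case 3: S(n) = Θ(f(n)) = Θ(n^5).

Case 3: S(n) = Θ(n^5)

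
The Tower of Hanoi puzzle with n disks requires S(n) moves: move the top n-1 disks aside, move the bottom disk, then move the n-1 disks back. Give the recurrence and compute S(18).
Moving n disks = move the top n-1 disks aside (S(n-1) moves) + move the largest disk (1 move) + move the n-1 disks back on top (S(n-1) moves), so S(n) = 2S(n-1) + 1, with S(1) = 1 (a single disk takes one move).
First terms: 1, 3, 7, 15, 31, 63, … — each is one less than a power of 2. Indeed S(n) + 1 = 2(S(n-1) + 1) with S(1) + 1 = 2, so S(n) + 1 = 2ⁿ and S(n) = 2ⁿ - 1.
Hence S(18) = 2^18 - 1 = 262144 - 1 = 262143.

S(n) = 2S(n-1) + 1, S(1) = 1; S(18) = 262143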